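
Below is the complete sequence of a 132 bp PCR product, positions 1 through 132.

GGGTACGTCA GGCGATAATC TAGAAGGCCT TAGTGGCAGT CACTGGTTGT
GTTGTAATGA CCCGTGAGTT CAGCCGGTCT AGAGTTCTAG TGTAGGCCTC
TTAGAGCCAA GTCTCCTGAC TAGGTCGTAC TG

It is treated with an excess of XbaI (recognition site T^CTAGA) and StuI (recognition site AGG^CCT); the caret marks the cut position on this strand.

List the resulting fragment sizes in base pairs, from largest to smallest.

51, 36, 19, 18, 8 bp

XbaI sites (TCTAGA) start at positions 19, 78.
XbaI cuts after the first base of each site, so after positions 19, 78.
StuI sites (AGGCCT) start at positions 25, 94.
StuI cuts after base 3 of each site, so after positions 27, 96.
Combined cut positions: 19, 27, 78, 96.
Linear molecule, 4 cuts → 5 fragments:
  1–19 → 19 bp
  20–27 → 8 bp
  28–78 → 51 bp
  79–96 → 18 bp
  97–132 → 36 bp
Sorted largest to smallest: 51, 36, 19, 18, 8 bp.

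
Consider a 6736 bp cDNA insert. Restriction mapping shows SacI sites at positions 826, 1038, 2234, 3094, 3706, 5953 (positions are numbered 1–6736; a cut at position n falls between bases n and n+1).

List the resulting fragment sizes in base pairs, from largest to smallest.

2247, 1196, 860, 826, 783, 612, 212 bp

Linear molecule, 6 cuts → 7 fragments:
  826 − 0 = 826 bp
  1038 − 826 = 212 bp
  2234 − 1038 = 1196 bp
  3094 − 2234 = 860 bp
  3706 − 3094 = 612 bp
  5953 − 3706 = 2247 bp
  6736 − 5953 = 783 bp
Sorted largest to smallest: 2247, 1196, 860, 826, 783, 612, 212 bp.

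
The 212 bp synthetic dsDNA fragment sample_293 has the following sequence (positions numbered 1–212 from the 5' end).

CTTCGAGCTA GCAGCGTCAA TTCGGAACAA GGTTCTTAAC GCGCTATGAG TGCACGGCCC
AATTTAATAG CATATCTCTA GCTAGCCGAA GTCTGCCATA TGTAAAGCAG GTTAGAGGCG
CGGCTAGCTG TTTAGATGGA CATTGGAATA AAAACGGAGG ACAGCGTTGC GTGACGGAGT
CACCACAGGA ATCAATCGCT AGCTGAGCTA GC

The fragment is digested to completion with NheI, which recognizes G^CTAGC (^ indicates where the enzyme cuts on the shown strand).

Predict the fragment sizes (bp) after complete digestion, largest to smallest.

NheI sites (GCTAGC) start at positions 7, 81, 123, 198, 207.
NheI cuts after the first base of each site, so after positions 7, 81, 123, 198, 207.
Linear molecule, 5 cuts → 6 fragments:
  1–7 → 7 bp
  8–81 → 74 bp
  82–123 → 42 bp
  124–198 → 75 bp
  199–207 → 9 bp
  208–212 → 5 bp
Sorted largest to smallest: 75, 74, 42, 9, 7, 5 bp.

75, 74, 42, 9, 7, 5 bp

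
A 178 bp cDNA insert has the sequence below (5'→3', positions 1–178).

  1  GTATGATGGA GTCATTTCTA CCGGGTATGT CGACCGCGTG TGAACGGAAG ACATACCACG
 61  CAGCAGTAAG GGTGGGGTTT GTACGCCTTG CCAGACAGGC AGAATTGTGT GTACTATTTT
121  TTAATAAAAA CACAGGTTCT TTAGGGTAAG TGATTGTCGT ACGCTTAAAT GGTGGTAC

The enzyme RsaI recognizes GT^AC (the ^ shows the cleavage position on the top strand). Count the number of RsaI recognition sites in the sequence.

4

GTAC occurs starting at positions 81, 111, 159, 175.
RsaI cuts at 4 sites.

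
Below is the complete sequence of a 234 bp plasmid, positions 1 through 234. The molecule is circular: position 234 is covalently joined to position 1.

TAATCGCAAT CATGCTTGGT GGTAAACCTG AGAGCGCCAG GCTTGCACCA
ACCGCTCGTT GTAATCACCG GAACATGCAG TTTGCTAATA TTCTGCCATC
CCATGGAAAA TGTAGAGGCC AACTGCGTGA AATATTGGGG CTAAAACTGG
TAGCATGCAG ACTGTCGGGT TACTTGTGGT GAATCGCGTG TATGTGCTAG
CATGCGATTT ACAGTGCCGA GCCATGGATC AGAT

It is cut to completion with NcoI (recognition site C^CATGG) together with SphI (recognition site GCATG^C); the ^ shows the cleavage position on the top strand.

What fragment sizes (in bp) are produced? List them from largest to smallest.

NcoI sites (CCATGG) start at positions 101, 222.
NcoI cuts after the first base of each site, so after positions 101, 222.
SphI sites (GCATGC) start at positions 153, 200.
SphI cuts after base 5 of each site (before the last base), so after positions 157, 204.
Combined cut positions: 101, 157, 204, 222.
Circular molecule, 4 cuts → 4 fragments:
  102–157 → 56 bp
  158–204 → 47 bp
  205–222 → 18 bp
  223–234 then 1–101 → 12 + 101 = 113 bp
Sorted largest to smallest: 113, 56, 47, 18 bp.

113, 56, 47, 18 bp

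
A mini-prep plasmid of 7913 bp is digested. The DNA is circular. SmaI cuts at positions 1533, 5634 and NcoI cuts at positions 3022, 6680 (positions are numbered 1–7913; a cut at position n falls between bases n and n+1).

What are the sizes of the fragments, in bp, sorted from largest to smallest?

2766, 2612, 1489, 1046 bp

Combined cut positions (sorted): 1533, 3022, 5634, 6680.
Circular molecule, 4 cuts → 4 fragments:
  3022 − 1533 = 1489 bp
  5634 − 3022 = 2612 bp
  6680 − 5634 = 1046 bp
  wrap: 7913 − 6680 + 1533 = 2766 bp
Sorted largest to smallest: 2766, 2612, 1489, 1046 bp.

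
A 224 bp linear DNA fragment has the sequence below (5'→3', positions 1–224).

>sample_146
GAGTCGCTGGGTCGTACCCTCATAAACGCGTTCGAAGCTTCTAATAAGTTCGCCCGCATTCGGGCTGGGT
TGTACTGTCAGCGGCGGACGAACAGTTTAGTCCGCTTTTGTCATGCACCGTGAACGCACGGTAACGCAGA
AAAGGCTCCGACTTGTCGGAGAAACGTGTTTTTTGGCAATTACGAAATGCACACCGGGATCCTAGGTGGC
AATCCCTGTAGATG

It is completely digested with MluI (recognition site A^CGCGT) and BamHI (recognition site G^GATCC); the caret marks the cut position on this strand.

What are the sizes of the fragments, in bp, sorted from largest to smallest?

The MluI site (ACGCGT) starts at position 26.
MluI cuts after the first base of each site, so after position 26.
The BamHI site (GGATCC) starts at position 197.
BamHI cuts after the first base of each site, so after position 197.
Combined cut positions: 26, 197.
Linear molecule, 2 cuts → 3 fragments:
  1–26 → 26 bp
  27–197 → 171 bp
  198–224 → 27 bp
Sorted largest to smallest: 171, 27, 26 bp.

171, 27, 26 bp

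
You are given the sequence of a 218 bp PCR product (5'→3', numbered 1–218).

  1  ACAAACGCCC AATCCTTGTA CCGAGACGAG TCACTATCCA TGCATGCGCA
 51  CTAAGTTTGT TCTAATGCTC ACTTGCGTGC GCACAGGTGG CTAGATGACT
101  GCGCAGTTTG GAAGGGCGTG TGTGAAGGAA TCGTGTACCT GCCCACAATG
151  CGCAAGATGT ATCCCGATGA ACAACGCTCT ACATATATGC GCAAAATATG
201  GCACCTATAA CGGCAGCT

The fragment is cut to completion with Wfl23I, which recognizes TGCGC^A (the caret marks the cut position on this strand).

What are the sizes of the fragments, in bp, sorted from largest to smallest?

Wfl23I sites (TGCGCA) start at positions 45, 78, 100, 149, 188.
Wfl23I cuts after base 5 of each site (before the last base), so after positions 49, 82, 104, 153, 192.
Linear molecule, 5 cuts → 6 fragments:
  1–49 → 49 bp
  50–82 → 33 bp
  83–104 → 22 bp
  105–153 → 49 bp
  154–192 → 39 bp
  193–218 → 26 bp
Sorted largest to smallest: 49, 49, 39, 33, 26, 22 bp.

49, 49, 39, 33, 26, 22 bp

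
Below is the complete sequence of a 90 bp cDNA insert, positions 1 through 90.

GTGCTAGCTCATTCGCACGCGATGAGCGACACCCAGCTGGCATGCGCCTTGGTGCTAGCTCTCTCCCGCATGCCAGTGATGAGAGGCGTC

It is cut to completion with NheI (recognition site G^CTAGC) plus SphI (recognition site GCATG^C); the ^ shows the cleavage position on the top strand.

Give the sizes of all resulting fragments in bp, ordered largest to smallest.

NheI sites (GCTAGC) start at positions 3, 54.
NheI cuts after the first base of each site, so after positions 3, 54.
SphI sites (GCATGC) start at positions 40, 68.
SphI cuts after base 5 of each site (before the last base), so after positions 44, 72.
Combined cut positions: 3, 44, 54, 72.
Linear molecule, 4 cuts → 5 fragments:
  1–3 → 3 bp
  4–44 → 41 bp
  45–54 → 10 bp
  55–72 → 18 bp
  73–90 → 18 bp
Sorted largest to smallest: 41, 18, 18, 10, 3 bp.

41, 18, 18, 10, 3 bp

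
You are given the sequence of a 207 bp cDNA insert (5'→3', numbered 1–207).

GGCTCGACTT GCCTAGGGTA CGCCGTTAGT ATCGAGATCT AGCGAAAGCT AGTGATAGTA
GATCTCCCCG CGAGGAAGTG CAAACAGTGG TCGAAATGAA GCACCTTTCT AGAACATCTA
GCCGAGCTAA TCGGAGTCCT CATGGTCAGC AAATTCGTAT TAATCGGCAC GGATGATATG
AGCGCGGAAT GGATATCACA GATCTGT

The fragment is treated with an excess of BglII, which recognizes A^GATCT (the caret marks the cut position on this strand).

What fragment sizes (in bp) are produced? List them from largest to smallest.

BglII sites (AGATCT) start at positions 35, 60, 200.
BglII cuts after the first base of each site, so after positions 35, 60, 200.
Linear molecule, 3 cuts → 4 fragments:
  1–35 → 35 bp
  36–60 → 25 bp
  61–200 → 140 bp
  201–207 → 7 bp
Sorted largest to smallest: 140, 35, 25, 7 bp.

140, 35, 25, 7 bp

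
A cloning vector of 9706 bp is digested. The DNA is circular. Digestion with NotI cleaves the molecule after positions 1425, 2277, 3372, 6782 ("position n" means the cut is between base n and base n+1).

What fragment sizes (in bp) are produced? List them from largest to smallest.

4349, 3410, 1095, 852 bp

Circular molecule, 4 cuts → 4 fragments:
  2277 − 1425 = 852 bp
  3372 − 2277 = 1095 bp
  6782 − 3372 = 3410 bp
  wrap: 9706 − 6782 + 1425 = 4349 bp
Sorted largest to smallest: 4349, 3410, 1095, 852 bp.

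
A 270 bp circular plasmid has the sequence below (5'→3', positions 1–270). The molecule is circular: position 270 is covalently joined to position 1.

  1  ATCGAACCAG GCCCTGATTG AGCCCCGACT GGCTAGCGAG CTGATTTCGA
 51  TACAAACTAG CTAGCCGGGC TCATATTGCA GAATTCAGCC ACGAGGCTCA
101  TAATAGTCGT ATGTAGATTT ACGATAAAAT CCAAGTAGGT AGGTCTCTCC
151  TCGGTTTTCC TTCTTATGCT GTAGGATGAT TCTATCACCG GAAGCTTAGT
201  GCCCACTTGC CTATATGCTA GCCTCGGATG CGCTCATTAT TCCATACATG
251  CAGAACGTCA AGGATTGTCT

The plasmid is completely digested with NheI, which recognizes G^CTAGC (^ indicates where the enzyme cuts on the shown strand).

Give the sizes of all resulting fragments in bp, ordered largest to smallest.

NheI sites (GCTAGC) start at positions 32, 60, 217.
NheI cuts after the first base of each site, so after positions 32, 60, 217.
Circular molecule, 3 cuts → 3 fragments:
  33–60 → 28 bp
  61–217 → 157 bp
  218–270 then 1–32 → 53 + 32 = 85 bp
Sorted largest to smallest: 157, 85, 28 bp.

157, 85, 28 bp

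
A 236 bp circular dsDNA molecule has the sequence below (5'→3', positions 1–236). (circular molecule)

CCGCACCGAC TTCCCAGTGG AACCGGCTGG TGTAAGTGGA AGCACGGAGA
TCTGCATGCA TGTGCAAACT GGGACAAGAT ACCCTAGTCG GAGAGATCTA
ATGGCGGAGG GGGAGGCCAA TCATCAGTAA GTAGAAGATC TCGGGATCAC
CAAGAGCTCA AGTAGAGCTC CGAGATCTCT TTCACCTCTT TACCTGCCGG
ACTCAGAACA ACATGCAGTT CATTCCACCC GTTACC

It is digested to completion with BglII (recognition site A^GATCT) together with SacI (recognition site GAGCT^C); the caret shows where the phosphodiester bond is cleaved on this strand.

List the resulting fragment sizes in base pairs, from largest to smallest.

111, 46, 42, 22, 11, 4 bp

BglII sites (AGATCT) start at positions 48, 94, 136, 173.
BglII cuts after the first base of each site, so after positions 48, 94, 136, 173.
SacI sites (GAGCTC) start at positions 154, 165.
SacI cuts after base 5 of each site (before the last base), so after positions 158, 169.
Combined cut positions: 48, 94, 136, 158, 169, 173.
Circular molecule, 6 cuts → 6 fragments:
  49–94 → 46 bp
  95–136 → 42 bp
  137–158 → 22 bp
  159–169 → 11 bp
  170–173 → 4 bp
  174–236 then 1–48 → 63 + 48 = 111 bp
Sorted largest to smallest: 111, 46, 42, 22, 11, 4 bp.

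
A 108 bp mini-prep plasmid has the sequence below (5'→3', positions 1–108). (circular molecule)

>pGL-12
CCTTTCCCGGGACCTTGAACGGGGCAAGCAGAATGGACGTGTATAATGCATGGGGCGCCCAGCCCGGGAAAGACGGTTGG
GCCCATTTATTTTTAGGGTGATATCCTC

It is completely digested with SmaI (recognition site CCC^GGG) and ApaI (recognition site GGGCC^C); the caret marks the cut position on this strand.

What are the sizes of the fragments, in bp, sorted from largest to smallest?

57, 33, 18 bp

SmaI sites (CCCGGG) start at positions 6, 63.
SmaI cuts after base 3 of each site, so after positions 8, 65.
The ApaI site (GGGCCC) starts at position 79.
ApaI cuts after base 5 of each site (before the last base), so after position 83.
Combined cut positions: 8, 65, 83.
Circular molecule, 3 cuts → 3 fragments:
  9–65 → 57 bp
  66–83 → 18 bp
  84–108 then 1–8 → 25 + 8 = 33 bp
Sorted largest to smallest: 57, 33, 18 bp.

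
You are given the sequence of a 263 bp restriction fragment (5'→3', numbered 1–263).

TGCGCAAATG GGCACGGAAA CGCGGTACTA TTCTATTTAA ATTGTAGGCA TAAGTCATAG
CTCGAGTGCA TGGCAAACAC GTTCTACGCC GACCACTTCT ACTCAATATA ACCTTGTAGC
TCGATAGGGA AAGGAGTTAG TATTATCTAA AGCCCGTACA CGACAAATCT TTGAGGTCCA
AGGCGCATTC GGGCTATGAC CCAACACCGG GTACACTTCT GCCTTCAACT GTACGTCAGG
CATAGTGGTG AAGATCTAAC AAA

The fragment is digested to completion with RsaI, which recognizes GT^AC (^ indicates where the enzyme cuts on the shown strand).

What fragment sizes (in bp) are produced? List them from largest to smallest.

131, 55, 31, 26, 20 bp

RsaI sites (GTAC) start at positions 25, 156, 211, 231.
RsaI cuts after base 2 of each site, so after positions 26, 157, 212, 232.
Linear molecule, 4 cuts → 5 fragments:
  1–26 → 26 bp
  27–157 → 131 bp
  158–212 → 55 bp
  213–232 → 20 bp
  233–263 → 31 bp
Sorted largest to smallest: 131, 55, 31, 26, 20 bp.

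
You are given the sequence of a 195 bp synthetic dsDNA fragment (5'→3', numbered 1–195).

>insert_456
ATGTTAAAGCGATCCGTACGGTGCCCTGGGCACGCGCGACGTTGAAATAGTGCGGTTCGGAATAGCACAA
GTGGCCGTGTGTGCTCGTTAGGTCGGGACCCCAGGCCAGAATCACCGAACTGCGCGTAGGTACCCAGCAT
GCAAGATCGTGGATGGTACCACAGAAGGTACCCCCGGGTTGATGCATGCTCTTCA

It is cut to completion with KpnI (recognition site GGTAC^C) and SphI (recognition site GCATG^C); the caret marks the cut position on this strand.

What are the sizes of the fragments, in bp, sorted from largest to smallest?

KpnI sites (GGTACC) start at positions 129, 155, 167.
KpnI cuts after base 5 of each site (before the last base), so after positions 133, 159, 171.
SphI sites (GCATGC) start at positions 137, 184.
SphI cuts after base 5 of each site (before the last base), so after positions 141, 188.
Combined cut positions: 133, 141, 159, 171, 188.
Linear molecule, 5 cuts → 6 fragments:
  1–133 → 133 bp
  134–141 → 8 bp
  142–159 → 18 bp
  160–171 → 12 bp
  172–188 → 17 bp
  189–195 → 7 bp
Sorted largest to smallest: 133, 18, 17, 12, 8, 7 bp.

133, 18, 17, 12, 8, 7 bp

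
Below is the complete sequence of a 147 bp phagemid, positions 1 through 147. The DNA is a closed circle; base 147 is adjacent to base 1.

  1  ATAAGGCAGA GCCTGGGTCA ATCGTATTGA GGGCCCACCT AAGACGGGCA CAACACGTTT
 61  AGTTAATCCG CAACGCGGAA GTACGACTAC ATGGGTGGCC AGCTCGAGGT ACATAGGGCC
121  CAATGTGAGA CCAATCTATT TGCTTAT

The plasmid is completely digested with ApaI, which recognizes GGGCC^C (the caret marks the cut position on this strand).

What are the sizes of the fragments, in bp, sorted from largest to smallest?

ApaI sites (GGGCCC) start at positions 31, 116.
ApaI cuts after base 5 of each site (before the last base), so after positions 35, 120.
Circular molecule, 2 cuts → 2 fragments:
  36–120 → 85 bp
  121–147 then 1–35 → 27 + 35 = 62 bp
Sorted largest to smallest: 85, 62 bp.

85, 62 bp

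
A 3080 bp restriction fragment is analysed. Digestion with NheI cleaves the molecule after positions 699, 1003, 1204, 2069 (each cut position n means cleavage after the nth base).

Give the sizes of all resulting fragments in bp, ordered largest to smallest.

Linear molecule, 4 cuts → 5 fragments:
  699 − 0 = 699 bp
  1003 − 699 = 304 bp
  1204 − 1003 = 201 bp
  2069 − 1204 = 865 bp
  3080 − 2069 = 1011 bp
Sorted largest to smallest: 1011, 865, 699, 304, 201 bp.

1011, 865, 699, 304, 201 bp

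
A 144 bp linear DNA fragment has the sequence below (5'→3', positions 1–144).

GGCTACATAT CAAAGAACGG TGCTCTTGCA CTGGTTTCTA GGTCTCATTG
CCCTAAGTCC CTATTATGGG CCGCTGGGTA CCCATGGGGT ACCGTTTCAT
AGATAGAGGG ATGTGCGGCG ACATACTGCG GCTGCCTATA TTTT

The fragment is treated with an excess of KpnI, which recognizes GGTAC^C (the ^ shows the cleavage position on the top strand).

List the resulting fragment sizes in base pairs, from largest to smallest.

KpnI sites (GGTACC) start at positions 77, 88.
KpnI cuts after base 5 of each site (before the last base), so after positions 81, 92.
Linear molecule, 2 cuts → 3 fragments:
  1–81 → 81 bp
  82–92 → 11 bp
  93–144 → 52 bp
Sorted largest to smallest: 81, 52, 11 bp.

81, 52, 11 bp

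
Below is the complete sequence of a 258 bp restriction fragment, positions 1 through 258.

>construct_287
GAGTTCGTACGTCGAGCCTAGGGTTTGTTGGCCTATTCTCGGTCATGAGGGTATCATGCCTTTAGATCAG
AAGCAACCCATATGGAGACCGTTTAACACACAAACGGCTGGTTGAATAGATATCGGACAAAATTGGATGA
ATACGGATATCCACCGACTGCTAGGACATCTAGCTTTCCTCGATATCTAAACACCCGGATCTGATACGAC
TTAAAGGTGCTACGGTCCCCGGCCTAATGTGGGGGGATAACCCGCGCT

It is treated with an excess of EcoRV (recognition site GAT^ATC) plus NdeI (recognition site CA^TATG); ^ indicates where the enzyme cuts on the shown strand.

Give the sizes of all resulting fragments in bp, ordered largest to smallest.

80, 74, 41, 36, 27 bp

EcoRV sites (GATATC) start at positions 119, 146, 182.
EcoRV cuts after base 3 of each site, so after positions 121, 148, 184.
The NdeI site (CATATG) starts at position 79.
NdeI cuts after base 2 of each site, so after position 80.
Combined cut positions: 80, 121, 148, 184.
Linear molecule, 4 cuts → 5 fragments:
  1–80 → 80 bp
  81–121 → 41 bp
  122–148 → 27 bp
  149–184 → 36 bp
  185–258 → 74 bp
Sorted largest to smallest: 80, 74, 41, 36, 27 bp.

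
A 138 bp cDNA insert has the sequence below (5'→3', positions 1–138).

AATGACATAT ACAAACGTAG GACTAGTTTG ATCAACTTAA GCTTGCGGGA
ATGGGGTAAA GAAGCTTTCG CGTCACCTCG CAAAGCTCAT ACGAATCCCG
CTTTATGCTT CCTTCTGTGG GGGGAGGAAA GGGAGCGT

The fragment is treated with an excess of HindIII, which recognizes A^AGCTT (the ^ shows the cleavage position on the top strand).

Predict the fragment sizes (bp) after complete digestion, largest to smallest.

76, 39, 23 bp

HindIII sites (AAGCTT) start at positions 39, 62.
HindIII cuts after the first base of each site, so after positions 39, 62.
Linear molecule, 2 cuts → 3 fragments:
  1–39 → 39 bp
  40–62 → 23 bp
  63–138 → 76 bp
Sorted largest to smallest: 76, 39, 23 bp.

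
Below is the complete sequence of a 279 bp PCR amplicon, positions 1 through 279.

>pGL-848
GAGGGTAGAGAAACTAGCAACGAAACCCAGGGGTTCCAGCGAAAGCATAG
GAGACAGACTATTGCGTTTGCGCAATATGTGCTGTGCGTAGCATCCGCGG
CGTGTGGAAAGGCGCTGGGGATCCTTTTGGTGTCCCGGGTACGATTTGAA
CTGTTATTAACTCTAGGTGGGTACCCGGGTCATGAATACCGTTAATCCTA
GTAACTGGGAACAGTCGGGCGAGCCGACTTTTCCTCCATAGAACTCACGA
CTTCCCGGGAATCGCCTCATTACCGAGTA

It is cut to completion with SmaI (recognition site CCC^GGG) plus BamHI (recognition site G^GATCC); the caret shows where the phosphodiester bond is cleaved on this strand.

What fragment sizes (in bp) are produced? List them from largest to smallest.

SmaI sites (CCCGGG) start at positions 134, 174, 254.
SmaI cuts after base 3 of each site, so after positions 136, 176, 256.
The BamHI site (GGATCC) starts at position 119.
BamHI cuts after the first base of each site, so after position 119.
Combined cut positions: 119, 136, 176, 256.
Linear molecule, 4 cuts → 5 fragments:
  1–119 → 119 bp
  120–136 → 17 bp
  137–176 → 40 bp
  177–256 → 80 bp
  257–279 → 23 bp
Sorted largest to smallest: 119, 80, 40, 23, 17 bp.

119, 80, 40, 23, 17 bp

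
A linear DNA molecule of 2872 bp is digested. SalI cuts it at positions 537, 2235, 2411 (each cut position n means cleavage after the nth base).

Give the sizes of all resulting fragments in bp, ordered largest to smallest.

1698, 537, 461, 176 bp

Linear molecule, 3 cuts → 4 fragments:
  537 − 0 = 537 bp
  2235 − 537 = 1698 bp
  2411 − 2235 = 176 bp
  2872 − 2411 = 461 bp
Sorted largest to smallest: 1698, 537, 461, 176 bp.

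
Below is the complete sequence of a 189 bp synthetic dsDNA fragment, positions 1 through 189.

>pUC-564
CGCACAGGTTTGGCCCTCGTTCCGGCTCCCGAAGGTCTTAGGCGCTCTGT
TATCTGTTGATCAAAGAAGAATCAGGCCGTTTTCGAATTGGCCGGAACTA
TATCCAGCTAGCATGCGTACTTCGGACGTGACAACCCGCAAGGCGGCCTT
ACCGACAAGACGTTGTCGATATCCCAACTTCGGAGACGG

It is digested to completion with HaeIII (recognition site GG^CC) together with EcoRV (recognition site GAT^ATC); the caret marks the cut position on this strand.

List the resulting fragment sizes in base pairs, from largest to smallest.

HaeIII sites (GGCC) start at positions 12, 75, 90, 145.
HaeIII cuts after base 2 of each site, so after positions 13, 76, 91, 146.
The EcoRV site (GATATC) starts at position 168.
EcoRV cuts after base 3 of each site, so after position 170.
Combined cut positions: 13, 76, 91, 146, 170.
Linear molecule, 5 cuts → 6 fragments:
  1–13 → 13 bp
  14–76 → 63 bp
  77–91 → 15 bp
  92–146 → 55 bp
  147–170 → 24 bp
  171–189 → 19 bp
Sorted largest to smallest: 63, 55, 24, 19, 15, 13 bp.

63, 55, 24, 19, 15, 13 bp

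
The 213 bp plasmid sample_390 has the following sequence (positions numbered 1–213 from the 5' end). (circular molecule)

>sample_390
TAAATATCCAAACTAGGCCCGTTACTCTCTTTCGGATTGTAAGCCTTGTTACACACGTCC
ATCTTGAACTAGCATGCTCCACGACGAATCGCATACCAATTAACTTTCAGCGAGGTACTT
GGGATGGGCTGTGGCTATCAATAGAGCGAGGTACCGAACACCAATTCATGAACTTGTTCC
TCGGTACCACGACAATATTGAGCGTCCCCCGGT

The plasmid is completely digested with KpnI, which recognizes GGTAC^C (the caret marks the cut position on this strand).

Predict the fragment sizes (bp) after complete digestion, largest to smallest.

KpnI sites (GGTACC) start at positions 150, 183.
KpnI cuts after base 5 of each site (before the last base), so after positions 154, 187.
Circular molecule, 2 cuts → 2 fragments:
  155–187 → 33 bp
  188–213 then 1–154 → 26 + 154 = 180 bp
Sorted largest to smallest: 180, 33 bp.

180, 33 bp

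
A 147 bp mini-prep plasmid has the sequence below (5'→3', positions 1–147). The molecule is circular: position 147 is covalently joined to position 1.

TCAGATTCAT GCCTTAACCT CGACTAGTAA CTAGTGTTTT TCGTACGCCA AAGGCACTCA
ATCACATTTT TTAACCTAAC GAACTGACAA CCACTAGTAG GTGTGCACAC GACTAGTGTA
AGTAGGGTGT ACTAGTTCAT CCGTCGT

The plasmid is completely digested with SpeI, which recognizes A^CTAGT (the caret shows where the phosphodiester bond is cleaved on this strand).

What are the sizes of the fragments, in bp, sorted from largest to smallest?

SpeI sites (ACTAGT) start at positions 23, 30, 93, 112, 131.
SpeI cuts after the first base of each site, so after positions 23, 30, 93, 112, 131.
Circular molecule, 5 cuts → 5 fragments:
  24–30 → 7 bp
  31–93 → 63 bp
  94–112 → 19 bp
  113–131 → 19 bp
  132–147 then 1–23 → 16 + 23 = 39 bp
Sorted largest to smallest: 63, 39, 19, 19, 7 bp.

63, 39, 19, 19, 7 bp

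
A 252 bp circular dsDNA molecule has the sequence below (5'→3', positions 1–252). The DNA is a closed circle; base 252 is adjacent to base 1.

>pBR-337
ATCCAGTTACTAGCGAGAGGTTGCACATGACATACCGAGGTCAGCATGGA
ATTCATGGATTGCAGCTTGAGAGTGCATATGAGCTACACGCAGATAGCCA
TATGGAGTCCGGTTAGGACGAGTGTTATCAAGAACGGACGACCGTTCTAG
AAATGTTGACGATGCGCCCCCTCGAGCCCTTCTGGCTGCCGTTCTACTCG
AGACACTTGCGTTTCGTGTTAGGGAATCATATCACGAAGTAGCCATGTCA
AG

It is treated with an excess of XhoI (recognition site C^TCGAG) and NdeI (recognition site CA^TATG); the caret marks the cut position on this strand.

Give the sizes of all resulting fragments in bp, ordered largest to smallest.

XhoI sites (CTCGAG) start at positions 171, 197.
XhoI cuts after the first base of each site, so after positions 171, 197.
NdeI sites (CATATG) start at positions 76, 99.
NdeI cuts after base 2 of each site, so after positions 77, 100.
Combined cut positions: 77, 100, 171, 197.
Circular molecule, 4 cuts → 4 fragments:
  78–100 → 23 bp
  101–171 → 71 bp
  172–197 → 26 bp
  198–252 then 1–77 → 55 + 77 = 132 bp
Sorted largest to smallest: 132, 71, 26, 23 bp.

132, 71, 26, 23 bp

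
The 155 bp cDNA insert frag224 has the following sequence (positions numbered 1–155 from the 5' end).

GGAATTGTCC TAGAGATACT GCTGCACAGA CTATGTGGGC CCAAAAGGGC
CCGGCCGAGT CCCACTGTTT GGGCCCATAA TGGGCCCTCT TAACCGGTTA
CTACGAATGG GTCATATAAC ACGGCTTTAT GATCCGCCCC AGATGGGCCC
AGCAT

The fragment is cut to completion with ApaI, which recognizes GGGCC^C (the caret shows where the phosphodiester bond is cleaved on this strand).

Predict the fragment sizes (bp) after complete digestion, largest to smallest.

63, 41, 24, 11, 10, 6 bp

ApaI sites (GGGCCC) start at positions 37, 47, 71, 82, 145.
ApaI cuts after base 5 of each site (before the last base), so after positions 41, 51, 75, 86, 149.
Linear molecule, 5 cuts → 6 fragments:
  1–41 → 41 bp
  42–51 → 10 bp
  52–75 → 24 bp
  76–86 → 11 bp
  87–149 → 63 bp
  150–155 → 6 bp
Sorted largest to smallest: 63, 41, 24, 11, 10, 6 bp.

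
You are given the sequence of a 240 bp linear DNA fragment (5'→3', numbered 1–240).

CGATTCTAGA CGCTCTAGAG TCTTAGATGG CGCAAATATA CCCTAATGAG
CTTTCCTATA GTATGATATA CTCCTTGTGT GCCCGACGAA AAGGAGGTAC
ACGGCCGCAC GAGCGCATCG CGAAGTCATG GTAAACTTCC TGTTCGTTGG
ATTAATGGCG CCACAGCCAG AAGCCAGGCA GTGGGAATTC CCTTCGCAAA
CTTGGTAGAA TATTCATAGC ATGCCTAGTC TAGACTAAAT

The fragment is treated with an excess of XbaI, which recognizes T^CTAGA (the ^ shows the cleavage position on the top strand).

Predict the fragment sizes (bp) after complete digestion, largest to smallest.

215, 11, 9, 5 bp

XbaI sites (TCTAGA) start at positions 5, 14, 229.
XbaI cuts after the first base of each site, so after positions 5, 14, 229.
Linear molecule, 3 cuts → 4 fragments:
  1–5 → 5 bp
  6–14 → 9 bp
  15–229 → 215 bp
  230–240 → 11 bp
Sorted largest to smallest: 215, 11, 9, 5 bp.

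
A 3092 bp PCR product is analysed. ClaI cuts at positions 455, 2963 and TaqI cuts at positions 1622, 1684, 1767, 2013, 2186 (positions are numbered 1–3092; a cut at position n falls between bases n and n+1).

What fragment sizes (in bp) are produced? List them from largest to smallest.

1167, 777, 455, 246, 173, 129, 83, 62 bp

Combined cut positions (sorted): 455, 1622, 1684, 1767, 2013, 2186, 2963.
Linear molecule, 7 cuts → 8 fragments:
  455 − 0 = 455 bp
  1622 − 455 = 1167 bp
  1684 − 1622 = 62 bp
  1767 − 1684 = 83 bp
  2013 − 1767 = 246 bp
  2186 − 2013 = 173 bp
  2963 − 2186 = 777 bp
  3092 − 2963 = 129 bp
Sorted largest to smallest: 1167, 777, 455, 246, 173, 129, 83, 62 bp.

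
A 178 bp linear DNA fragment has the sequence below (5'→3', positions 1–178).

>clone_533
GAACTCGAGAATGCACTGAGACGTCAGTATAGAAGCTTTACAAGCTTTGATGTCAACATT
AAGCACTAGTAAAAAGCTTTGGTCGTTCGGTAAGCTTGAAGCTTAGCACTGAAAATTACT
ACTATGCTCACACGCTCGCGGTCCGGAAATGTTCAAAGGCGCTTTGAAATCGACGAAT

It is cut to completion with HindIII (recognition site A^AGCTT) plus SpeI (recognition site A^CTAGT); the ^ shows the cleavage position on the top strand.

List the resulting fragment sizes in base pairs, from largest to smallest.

79, 33, 23, 18, 9, 9, 7 bp

HindIII sites (AAGCTT) start at positions 33, 42, 74, 92, 99.
HindIII cuts after the first base of each site, so after positions 33, 42, 74, 92, 99.
The SpeI site (ACTAGT) starts at position 65.
SpeI cuts after the first base of each site, so after position 65.
Combined cut positions: 33, 42, 65, 74, 92, 99.
Linear molecule, 6 cuts → 7 fragments:
  1–33 → 33 bp
  34–42 → 9 bp
  43–65 → 23 bp
  66–74 → 9 bp
  75–92 → 18 bp
  93–99 → 7 bp
  100–178 → 79 bp
Sorted largest to smallest: 79, 33, 23, 18, 9, 9, 7 bp.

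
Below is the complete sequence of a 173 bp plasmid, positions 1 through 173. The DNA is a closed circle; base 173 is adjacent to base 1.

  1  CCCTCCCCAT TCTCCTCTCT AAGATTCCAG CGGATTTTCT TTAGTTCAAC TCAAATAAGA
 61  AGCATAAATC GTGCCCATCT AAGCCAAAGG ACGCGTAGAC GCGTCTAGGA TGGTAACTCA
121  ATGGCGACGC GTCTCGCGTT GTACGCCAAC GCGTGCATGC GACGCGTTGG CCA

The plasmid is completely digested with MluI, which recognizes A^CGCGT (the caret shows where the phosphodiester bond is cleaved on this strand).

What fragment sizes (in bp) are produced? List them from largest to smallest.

MluI sites (ACGCGT) start at positions 91, 99, 127, 149, 162.
MluI cuts after the first base of each site, so after positions 91, 99, 127, 149, 162.
Circular molecule, 5 cuts → 5 fragments:
  92–99 → 8 bp
  100–127 → 28 bp
  128–149 → 22 bp
  150–162 → 13 bp
  163–173 then 1–91 → 11 + 91 = 102 bp
Sorted largest to smallest: 102, 28, 22, 13, 8 bp.

102, 28, 22, 13, 8 bp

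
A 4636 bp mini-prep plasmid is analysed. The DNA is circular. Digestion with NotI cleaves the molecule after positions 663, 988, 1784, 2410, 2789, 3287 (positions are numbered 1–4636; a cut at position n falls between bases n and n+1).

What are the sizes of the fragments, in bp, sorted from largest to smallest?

2012, 796, 626, 498, 379, 325 bp

Circular molecule, 6 cuts → 6 fragments:
  988 − 663 = 325 bp
  1784 − 988 = 796 bp
  2410 − 1784 = 626 bp
  2789 − 2410 = 379 bp
  3287 − 2789 = 498 bp
  wrap: 4636 − 3287 + 663 = 2012 bp
Sorted largest to smallest: 2012, 796, 626, 498, 379, 325 bp.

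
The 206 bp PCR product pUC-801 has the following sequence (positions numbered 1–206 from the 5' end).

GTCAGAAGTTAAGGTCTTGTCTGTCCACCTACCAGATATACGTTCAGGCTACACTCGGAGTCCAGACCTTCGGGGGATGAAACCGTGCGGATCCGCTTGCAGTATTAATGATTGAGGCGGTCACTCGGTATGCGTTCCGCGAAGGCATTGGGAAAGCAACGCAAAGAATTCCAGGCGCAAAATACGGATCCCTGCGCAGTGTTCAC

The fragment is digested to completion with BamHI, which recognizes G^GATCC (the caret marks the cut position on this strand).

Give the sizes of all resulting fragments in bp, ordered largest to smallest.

BamHI sites (GGATCC) start at positions 89, 186.
BamHI cuts after the first base of each site, so after positions 89, 186.
Linear molecule, 2 cuts → 3 fragments:
  1–89 → 89 bp
  90–186 → 97 bp
  187–206 → 20 bp
Sorted largest to smallest: 97, 89, 20 bp.

97, 89, 20 bp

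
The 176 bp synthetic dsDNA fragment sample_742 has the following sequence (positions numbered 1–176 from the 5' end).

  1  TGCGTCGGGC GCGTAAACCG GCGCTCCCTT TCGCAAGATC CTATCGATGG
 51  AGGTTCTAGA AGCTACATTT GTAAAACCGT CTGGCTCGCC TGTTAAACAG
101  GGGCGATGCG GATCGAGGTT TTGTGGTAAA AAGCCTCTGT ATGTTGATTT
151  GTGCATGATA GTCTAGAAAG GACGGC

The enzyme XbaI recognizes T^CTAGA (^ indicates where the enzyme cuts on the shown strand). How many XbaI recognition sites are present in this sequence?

TCTAGA occurs starting at positions 55, 162.
XbaI cuts at 2 sites.

2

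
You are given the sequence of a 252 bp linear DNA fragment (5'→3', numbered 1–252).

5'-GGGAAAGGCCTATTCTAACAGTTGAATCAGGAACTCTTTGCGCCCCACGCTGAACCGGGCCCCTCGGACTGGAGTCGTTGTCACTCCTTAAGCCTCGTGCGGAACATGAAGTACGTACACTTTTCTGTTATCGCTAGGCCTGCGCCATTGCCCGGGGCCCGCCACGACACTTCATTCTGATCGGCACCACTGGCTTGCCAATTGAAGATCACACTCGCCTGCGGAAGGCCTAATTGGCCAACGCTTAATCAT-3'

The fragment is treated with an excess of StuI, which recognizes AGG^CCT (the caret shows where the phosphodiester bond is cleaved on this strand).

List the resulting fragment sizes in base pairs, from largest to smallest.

StuI sites (AGGCCT) start at positions 6, 136, 226.
StuI cuts after base 3 of each site, so after positions 8, 138, 228.
Linear molecule, 3 cuts → 4 fragments:
  1–8 → 8 bp
  9–138 → 130 bp
  139–228 → 90 bp
  229–252 → 24 bp
Sorted largest to smallest: 130, 90, 24, 8 bp.

130, 90, 24, 8 bp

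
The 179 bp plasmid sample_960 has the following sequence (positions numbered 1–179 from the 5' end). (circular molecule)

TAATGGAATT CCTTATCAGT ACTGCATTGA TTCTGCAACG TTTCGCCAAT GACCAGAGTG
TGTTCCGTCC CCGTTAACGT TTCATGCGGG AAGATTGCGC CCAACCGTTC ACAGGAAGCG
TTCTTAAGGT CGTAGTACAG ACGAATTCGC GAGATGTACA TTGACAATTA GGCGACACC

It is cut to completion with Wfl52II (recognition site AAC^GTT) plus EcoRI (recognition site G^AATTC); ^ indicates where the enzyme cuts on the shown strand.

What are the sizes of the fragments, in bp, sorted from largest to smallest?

Wfl52II sites (AACGTT) start at positions 37, 76.
Wfl52II cuts after base 3 of each site, so after positions 39, 78.
EcoRI sites (GAATTC) start at positions 6, 143.
EcoRI cuts after the first base of each site, so after positions 6, 143.
Combined cut positions: 6, 39, 78, 143.
Circular molecule, 4 cuts → 4 fragments:
  7–39 → 33 bp
  40–78 → 39 bp
  79–143 → 65 bp
  144–179 then 1–6 → 36 + 6 = 42 bp
Sorted largest to smallest: 65, 42, 39, 33 bp.

65, 42, 39, 33 bp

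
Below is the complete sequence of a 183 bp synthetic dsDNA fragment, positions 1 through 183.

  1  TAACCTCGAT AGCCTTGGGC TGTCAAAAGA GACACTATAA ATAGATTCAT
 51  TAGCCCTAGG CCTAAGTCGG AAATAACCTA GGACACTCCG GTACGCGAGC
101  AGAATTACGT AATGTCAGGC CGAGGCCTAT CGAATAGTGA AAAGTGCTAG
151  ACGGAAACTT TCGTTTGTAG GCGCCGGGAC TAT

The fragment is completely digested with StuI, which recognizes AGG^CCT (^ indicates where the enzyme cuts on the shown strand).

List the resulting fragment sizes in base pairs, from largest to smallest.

StuI sites (AGGCCT) start at positions 58, 123.
StuI cuts after base 3 of each site, so after positions 60, 125.
Linear molecule, 2 cuts → 3 fragments:
  1–60 → 60 bp
  61–125 → 65 bp
  126–183 → 58 bp
Sorted largest to smallest: 65, 60, 58 bp.

65, 60, 58 bp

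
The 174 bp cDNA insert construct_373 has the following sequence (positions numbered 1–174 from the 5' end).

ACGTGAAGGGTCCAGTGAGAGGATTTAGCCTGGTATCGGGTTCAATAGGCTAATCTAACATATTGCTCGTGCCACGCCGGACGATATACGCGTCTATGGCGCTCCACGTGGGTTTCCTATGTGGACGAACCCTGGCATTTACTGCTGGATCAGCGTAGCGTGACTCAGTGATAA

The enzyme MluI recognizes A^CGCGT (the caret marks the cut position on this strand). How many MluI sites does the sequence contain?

1

ACGCGT occurs starting at position 88.
MluI cuts at 1 site.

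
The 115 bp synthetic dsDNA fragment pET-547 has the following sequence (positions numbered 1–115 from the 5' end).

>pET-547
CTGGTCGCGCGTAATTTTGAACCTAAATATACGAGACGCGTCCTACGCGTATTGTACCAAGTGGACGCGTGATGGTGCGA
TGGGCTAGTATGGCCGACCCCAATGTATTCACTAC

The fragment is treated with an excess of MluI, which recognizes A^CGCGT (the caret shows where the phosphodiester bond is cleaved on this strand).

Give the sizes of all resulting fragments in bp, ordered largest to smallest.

50, 36, 20, 9 bp

MluI sites (ACGCGT) start at positions 36, 45, 65.
MluI cuts after the first base of each site, so after positions 36, 45, 65.
Linear molecule, 3 cuts → 4 fragments:
  1–36 → 36 bp
  37–45 → 9 bp
  46–65 → 20 bp
  66–115 → 50 bp
Sorted largest to smallest: 50, 36, 20, 9 bp.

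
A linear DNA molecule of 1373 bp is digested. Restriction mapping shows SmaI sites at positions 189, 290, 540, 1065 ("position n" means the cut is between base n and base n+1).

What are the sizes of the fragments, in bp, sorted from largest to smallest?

525, 308, 250, 189, 101 bp

Linear molecule, 4 cuts → 5 fragments:
  189 − 0 = 189 bp
  290 − 189 = 101 bp
  540 − 290 = 250 bp
  1065 − 540 = 525 bp
  1373 − 1065 = 308 bp
Sorted largest to smallest: 525, 308, 250, 189, 101 bp.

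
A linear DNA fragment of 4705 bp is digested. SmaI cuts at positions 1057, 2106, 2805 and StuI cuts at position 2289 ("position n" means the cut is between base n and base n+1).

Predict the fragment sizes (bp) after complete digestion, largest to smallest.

Combined cut positions (sorted): 1057, 2106, 2289, 2805.
Linear molecule, 4 cuts → 5 fragments:
  1057 − 0 = 1057 bp
  2106 − 1057 = 1049 bp
  2289 − 2106 = 183 bp
  2805 − 2289 = 516 bp
  4705 − 2805 = 1900 bp
Sorted largest to smallest: 1900, 1057, 1049, 516, 183 bp.

1900, 1057, 1049, 516, 183 bp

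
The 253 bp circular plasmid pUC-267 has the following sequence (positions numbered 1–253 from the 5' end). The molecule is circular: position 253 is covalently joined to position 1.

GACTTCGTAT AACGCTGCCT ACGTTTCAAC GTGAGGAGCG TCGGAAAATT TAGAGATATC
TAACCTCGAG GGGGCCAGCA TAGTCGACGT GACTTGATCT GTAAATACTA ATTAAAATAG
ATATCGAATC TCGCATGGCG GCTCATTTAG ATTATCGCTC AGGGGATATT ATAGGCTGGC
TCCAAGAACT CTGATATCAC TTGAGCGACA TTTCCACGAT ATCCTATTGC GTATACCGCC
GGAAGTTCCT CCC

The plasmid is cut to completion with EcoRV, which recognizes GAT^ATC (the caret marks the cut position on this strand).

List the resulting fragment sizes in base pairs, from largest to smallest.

EcoRV sites (GATATC) start at positions 55, 120, 193, 218.
EcoRV cuts after base 3 of each site, so after positions 57, 122, 195, 220.
Circular molecule, 4 cuts → 4 fragments:
  58–122 → 65 bp
  123–195 → 73 bp
  196–220 → 25 bp
  221–253 then 1–57 → 33 + 57 = 90 bp
Sorted largest to smallest: 90, 73, 65, 25 bp.

90, 73, 65, 25 bp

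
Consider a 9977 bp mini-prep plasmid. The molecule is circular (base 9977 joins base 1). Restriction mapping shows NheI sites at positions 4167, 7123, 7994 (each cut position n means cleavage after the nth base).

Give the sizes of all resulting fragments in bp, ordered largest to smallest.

6150, 2956, 871 bp

Circular molecule, 3 cuts → 3 fragments:
  7123 − 4167 = 2956 bp
  7994 − 7123 = 871 bp
  wrap: 9977 − 7994 + 4167 = 6150 bp
Sorted largest to smallest: 6150, 2956, 871 bp.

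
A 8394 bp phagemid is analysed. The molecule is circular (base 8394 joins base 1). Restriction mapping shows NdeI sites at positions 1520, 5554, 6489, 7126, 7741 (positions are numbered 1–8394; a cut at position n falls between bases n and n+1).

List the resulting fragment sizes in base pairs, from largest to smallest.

4034, 2173, 935, 637, 615 bp

Circular molecule, 5 cuts → 5 fragments:
  5554 − 1520 = 4034 bp
  6489 − 5554 = 935 bp
  7126 − 6489 = 637 bp
  7741 − 7126 = 615 bp
  wrap: 8394 − 7741 + 1520 = 2173 bp
Sorted largest to smallest: 4034, 2173, 935, 637, 615 bp.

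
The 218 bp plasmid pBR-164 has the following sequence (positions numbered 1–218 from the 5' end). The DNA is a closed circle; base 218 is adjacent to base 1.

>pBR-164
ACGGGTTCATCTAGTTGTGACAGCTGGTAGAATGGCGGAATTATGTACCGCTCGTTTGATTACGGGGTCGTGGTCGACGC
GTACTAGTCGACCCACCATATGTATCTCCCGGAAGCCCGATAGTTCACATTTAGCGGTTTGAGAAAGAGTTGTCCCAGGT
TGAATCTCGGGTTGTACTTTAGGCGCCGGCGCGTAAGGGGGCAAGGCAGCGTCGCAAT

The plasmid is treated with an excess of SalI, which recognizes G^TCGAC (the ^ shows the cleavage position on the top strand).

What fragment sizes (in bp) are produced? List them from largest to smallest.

SalI sites (GTCGAC) start at positions 73, 87.
SalI cuts after the first base of each site, so after positions 73, 87.
Circular molecule, 2 cuts → 2 fragments:
  74–87 → 14 bp
  88–218 then 1–73 → 131 + 73 = 204 bp
Sorted largest to smallest: 204, 14 bp.

204, 14 bp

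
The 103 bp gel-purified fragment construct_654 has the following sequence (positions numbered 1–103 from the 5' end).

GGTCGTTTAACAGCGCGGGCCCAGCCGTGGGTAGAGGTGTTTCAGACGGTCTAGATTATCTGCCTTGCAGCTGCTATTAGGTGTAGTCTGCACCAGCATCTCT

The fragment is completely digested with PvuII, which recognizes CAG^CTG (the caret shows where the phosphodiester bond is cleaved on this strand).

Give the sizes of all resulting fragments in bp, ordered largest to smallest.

70, 33 bp

The PvuII site (CAGCTG) starts at position 68.
PvuII cuts after base 3 of each site, so after position 70.
Linear molecule, 1 cut → 2 fragments:
  1–70 → 70 bp
  71–103 → 33 bp
Sorted largest to smallest: 70, 33 bp.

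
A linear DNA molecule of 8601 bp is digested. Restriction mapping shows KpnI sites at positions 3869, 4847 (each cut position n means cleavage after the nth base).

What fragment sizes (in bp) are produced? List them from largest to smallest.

3869, 3754, 978 bp

Linear molecule, 2 cuts → 3 fragments:
  3869 − 0 = 3869 bp
  4847 − 3869 = 978 bp
  8601 − 4847 = 3754 bp
Sorted largest to smallest: 3869, 3754, 978 bp.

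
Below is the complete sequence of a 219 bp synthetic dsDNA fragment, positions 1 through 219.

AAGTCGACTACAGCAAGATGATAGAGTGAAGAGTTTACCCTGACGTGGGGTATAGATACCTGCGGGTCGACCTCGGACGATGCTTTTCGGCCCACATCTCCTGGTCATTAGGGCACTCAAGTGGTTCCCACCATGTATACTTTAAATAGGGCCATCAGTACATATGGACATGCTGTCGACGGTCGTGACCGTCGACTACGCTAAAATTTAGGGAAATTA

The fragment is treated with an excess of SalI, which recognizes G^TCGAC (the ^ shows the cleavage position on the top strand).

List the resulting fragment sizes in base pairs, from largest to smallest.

SalI sites (GTCGAC) start at positions 3, 66, 175, 191.
SalI cuts after the first base of each site, so after positions 3, 66, 175, 191.
Linear molecule, 4 cuts → 5 fragments:
  1–3 → 3 bp
  4–66 → 63 bp
  67–175 → 109 bp
  176–191 → 16 bp
  192–219 → 28 bp
Sorted largest to smallest: 109, 63, 28, 16, 3 bp.

109, 63, 28, 16, 3 bp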